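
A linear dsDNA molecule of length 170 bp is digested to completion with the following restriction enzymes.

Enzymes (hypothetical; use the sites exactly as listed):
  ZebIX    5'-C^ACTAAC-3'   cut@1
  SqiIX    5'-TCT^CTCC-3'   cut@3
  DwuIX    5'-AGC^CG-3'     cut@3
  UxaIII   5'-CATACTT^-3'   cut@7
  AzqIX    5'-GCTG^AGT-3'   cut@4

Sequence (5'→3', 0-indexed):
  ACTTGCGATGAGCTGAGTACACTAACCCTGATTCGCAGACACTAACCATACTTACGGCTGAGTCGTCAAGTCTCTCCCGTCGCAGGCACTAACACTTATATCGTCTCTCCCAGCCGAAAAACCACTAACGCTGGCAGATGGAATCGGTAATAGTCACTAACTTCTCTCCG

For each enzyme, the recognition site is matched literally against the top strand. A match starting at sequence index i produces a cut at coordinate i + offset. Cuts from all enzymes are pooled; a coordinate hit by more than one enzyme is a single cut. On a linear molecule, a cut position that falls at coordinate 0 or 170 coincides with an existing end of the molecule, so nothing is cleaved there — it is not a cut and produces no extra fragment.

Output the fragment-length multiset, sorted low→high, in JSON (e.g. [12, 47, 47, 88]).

Scan for sites:
  ZebIX CACTAAC/1: at [19, 39, 86, 122, 154] ⇒ [20, 40, 87, 123, 155]
  SqiIX TCTCTCC/3: at [70, 103, 162] ⇒ [73, 106, 165]
  DwuIX AGCCG/3: at [111] ⇒ [114]
  UxaIII CATACTT/7: at [46] ⇒ [53]
  AzqIX GCTGAGT/4: at [11, 56] ⇒ [15, 60]

Pooled cuts: [15, 20, 40, 53, 60, 73, 87, 106, 114, 123, 155, 165]

Fragment lengths:
  [0,15): 15 bp
  [15,20): 5 bp
  [20,40): 20 bp
  [40,53): 13 bp
  [53,60): 7 bp
  [60,73): 13 bp
  [73,87): 14 bp
  [87,106): 19 bp
  [106,114): 8 bp
  [114,123): 9 bp
  [123,155): 32 bp
  [155,165): 10 bp
  [165,170): 5 bp

[5,5,7,8,9,10,13,13,14,15,19,20,32]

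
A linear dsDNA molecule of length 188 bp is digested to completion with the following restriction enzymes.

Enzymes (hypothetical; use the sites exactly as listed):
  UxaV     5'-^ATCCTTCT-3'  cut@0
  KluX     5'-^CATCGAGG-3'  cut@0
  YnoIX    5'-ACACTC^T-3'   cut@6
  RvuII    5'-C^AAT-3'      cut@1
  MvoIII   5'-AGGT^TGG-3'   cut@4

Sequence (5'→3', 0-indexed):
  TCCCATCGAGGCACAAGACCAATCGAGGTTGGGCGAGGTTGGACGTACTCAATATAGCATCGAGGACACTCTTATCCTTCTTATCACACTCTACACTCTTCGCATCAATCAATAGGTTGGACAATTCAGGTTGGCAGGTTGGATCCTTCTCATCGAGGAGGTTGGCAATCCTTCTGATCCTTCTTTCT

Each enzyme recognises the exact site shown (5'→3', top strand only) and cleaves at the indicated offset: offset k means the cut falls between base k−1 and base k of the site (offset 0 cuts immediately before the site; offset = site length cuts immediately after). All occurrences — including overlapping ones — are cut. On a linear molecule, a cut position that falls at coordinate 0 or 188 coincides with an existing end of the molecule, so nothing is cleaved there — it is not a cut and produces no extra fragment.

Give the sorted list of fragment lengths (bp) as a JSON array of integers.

[1,2,3,3,4,4,5,7,7,7,8,8,8,9,9,9,10,11,12,12,14,17,18]

Site scan:
  UxaV (ATCCTTCT, off=0): starts [73, 142, 167, 176] → cuts [73, 142, 167, 176]
  KluX (CATCGAGG, off=0): starts [3, 57, 150] → cuts [3, 57, 150]
  YnoIX (ACACTCT, off=6): starts [65, 85, 92] → cuts [71, 91, 98]
  RvuII (CAAT, off=1): starts [19, 49, 105, 109, 121, 165] → cuts [20, 50, 106, 110, 122, 166]
  MvoIII (AGGTTGG, off=4): starts [25, 35, 113, 127, 135, 158] → cuts [29, 39, 117, 131, 139, 162]

All cut coordinates (distinct, sorted): [3, 20, 29, 39, 50, 57, 71, 73, 91, 98, 106, 110, 117, 122, 131, 139, 142, 150, 162, 166, 167, 176]

Fragments:
  [0,3): 3 bp
  [3,20): 17 bp
  [20,29): 9 bp
  [29,39): 10 bp
  [39,50): 11 bp
  [50,57): 7 bp
  [57,71): 14 bp
  [71,73): 2 bp
  [73,91): 18 bp
  [91,98): 7 bp
  [98,106): 8 bp
  [106,110): 4 bp
  [110,117): 7 bp
  [117,122): 5 bp
  [122,131): 9 bp
  [131,139): 8 bp
  [139,142): 3 bp
  [142,150): 8 bp
  [150,162): 12 bp
  [162,166): 4 bp
  [166,167): 1 bp
  [167,176): 9 bp
  [176,188): 12 bp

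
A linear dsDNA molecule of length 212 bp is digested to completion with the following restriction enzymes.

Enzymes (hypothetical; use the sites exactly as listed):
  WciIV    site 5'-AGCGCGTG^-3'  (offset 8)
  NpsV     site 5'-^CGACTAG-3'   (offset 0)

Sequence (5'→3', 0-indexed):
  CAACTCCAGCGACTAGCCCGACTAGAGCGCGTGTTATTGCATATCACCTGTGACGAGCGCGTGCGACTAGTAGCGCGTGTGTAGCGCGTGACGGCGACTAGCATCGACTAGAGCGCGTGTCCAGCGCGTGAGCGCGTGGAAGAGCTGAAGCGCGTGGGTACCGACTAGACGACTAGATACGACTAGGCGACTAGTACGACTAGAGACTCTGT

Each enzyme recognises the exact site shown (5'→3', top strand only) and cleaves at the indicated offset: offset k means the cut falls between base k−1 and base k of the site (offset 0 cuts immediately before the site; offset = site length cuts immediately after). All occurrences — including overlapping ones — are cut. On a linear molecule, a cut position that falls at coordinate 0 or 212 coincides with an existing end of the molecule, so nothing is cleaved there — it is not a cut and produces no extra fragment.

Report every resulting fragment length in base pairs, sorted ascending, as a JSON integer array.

[4,5,8,8,8,9,9,9,10,10,11,11,15,15,16,16,18,30]

Scan for sites:
  WciIV (AGCGCGTG, off=8): starts [25, 55, 71, 82, 111, 122, 130, 148] → cuts [33, 63, 79, 90, 119, 130, 138, 156]
  NpsV (CGACTAG, off=0): starts [9, 18, 63, 94, 104, 161, 169, 179, 187, 196] → cuts [9, 18, 63, 94, 104, 161, 169, 179, 187, 196]

All cut coordinates (distinct, sorted): [9, 18, 33, 63, 79, 90, 94, 104, 119, 130, 138, 156, 161, 169, 179, 187, 196]

Fragment lengths:
  [0,9): 9 bp
  [9,18): 9 bp
  [18,33): 15 bp
  [33,63): 30 bp
  [63,79): 16 bp
  [79,90): 11 bp
  [90,94): 4 bp
  [94,104): 10 bp
  [104,119): 15 bp
  [119,130): 11 bp
  [130,138): 8 bp
  [138,156): 18 bp
  [156,161): 5 bp
  [161,169): 8 bp
  [169,179): 10 bp
  [179,187): 8 bp
  [187,196): 9 bp
  [196,212): 16 bp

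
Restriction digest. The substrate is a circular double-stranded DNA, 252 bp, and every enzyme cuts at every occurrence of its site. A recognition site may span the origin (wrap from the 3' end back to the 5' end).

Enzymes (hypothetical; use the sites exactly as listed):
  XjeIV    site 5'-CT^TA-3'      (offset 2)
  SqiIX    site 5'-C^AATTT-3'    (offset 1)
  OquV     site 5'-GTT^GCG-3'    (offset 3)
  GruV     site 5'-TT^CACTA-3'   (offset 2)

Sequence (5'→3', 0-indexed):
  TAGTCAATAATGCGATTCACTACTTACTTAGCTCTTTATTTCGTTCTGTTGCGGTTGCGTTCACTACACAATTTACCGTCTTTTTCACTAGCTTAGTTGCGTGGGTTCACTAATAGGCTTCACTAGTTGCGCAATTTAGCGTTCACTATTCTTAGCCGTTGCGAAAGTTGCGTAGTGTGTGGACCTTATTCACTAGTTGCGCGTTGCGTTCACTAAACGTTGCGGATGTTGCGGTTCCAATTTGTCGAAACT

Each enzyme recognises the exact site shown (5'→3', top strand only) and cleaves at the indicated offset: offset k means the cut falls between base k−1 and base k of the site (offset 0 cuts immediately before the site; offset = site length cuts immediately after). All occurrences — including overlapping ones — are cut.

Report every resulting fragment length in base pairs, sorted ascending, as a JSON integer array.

[4,4,4,5,5,5,6,7,7,8,8,8,8,8,8,9,9,9,9,11,11,13,14,16,17,17,22]

Site scan:
  XjeIV (CTTA, off=2): starts [22, 26, 91, 150, 184, 250] → cuts [0, 24, 28, 93, 152, 186]
  SqiIX (CAATTT, off=1): starts [68, 131, 237] → cuts [69, 132, 238]
  OquV (GTTGCG, off=3): starts [47, 53, 95, 125, 157, 166, 195, 202, 218, 227] → cuts [50, 56, 98, 128, 160, 169, 198, 205, 221, 230]
  GruV (TTCACTA, off=2): starts [15, 59, 83, 105, 118, 141, 188, 208] → cuts [17, 61, 85, 107, 120, 143, 190, 210]

Pooled cuts: [0, 17, 24, 28, 50, 56, 61, 69, 85, 93, 98, 107, 120, 128, 132, 143, 152, 160, 169, 186, 190, 198, 205, 210, 221, 230, 238]

Fragments:
  0→17: 17 bp
  17→24: 7 bp
  24→28: 4 bp
  28→50: 22 bp
  50→56: 6 bp
  56→61: 5 bp
  61→69: 8 bp
  69→85: 16 bp
  85→93: 8 bp
  93→98: 5 bp
  98→107: 9 bp
  107→120: 13 bp
  120→128: 8 bp
  128→132: 4 bp
  132→143: 11 bp
  143→152: 9 bp
  152→160: 8 bp
  160→169: 9 bp
  169→186: 17 bp
  186→190: 4 bp
  190→198: 8 bp
  198→205: 7 bp
  205→210: 5 bp
  210→221: 11 bp
  221→230: 9 bp
  230→238: 8 bp
  238→0 (wrap): 252-238+0 = 14 bp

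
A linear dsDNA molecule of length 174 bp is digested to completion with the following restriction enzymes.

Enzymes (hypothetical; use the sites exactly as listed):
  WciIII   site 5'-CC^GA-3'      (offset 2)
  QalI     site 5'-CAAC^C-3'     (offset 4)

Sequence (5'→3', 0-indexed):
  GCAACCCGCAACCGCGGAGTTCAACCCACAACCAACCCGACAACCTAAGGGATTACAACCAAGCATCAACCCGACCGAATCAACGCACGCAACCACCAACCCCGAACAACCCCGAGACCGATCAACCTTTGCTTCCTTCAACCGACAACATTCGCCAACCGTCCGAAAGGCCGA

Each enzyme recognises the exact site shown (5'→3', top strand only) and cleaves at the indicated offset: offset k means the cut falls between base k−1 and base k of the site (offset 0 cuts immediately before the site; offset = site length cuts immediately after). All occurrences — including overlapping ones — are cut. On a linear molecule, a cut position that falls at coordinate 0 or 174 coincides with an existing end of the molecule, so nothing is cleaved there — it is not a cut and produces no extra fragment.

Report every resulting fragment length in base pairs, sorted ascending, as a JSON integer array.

[1,2,2,2,3,3,4,4,5,5,6,6,7,7,7,7,7,8,11,13,15,16,16,17]

Site scan:
  WciIII (CCGA, off=2): starts [36, 70, 74, 101, 111, 117, 141, 162, 170] → cuts [38, 72, 76, 103, 113, 119, 143, 164, 172]
  QalI (CAACC, off=4): starts [1, 8, 21, 28, 32, 40, 55, 66, 89, 96, 106, 122, 138, 155] → cuts [5, 12, 25, 32, 36, 44, 59, 70, 93, 100, 110, 126, 142, 159]

Pooled cuts: [5, 12, 25, 32, 36, 38, 44, 59, 70, 72, 76, 93, 100, 103, 110, 113, 119, 126, 142, 143, 159, 164, 172]

Fragment lengths:
  [0,5): 5 bp
  [5,12): 7 bp
  [12,25): 13 bp
  [25,32): 7 bp
  [32,36): 4 bp
  [36,38): 2 bp
  [38,44): 6 bp
  [44,59): 15 bp
  [59,70): 11 bp
  [70,72): 2 bp
  [72,76): 4 bp
  [76,93): 17 bp
  [93,100): 7 bp
  [100,103): 3 bp
  [103,110): 7 bp
  [110,113): 3 bp
  [113,119): 6 bp
  [119,126): 7 bp
  [126,142): 16 bp
  [142,143): 1 bp
  [143,159): 16 bp
  [159,164): 5 bp
  [164,172): 8 bp
  [172,174): 2 bp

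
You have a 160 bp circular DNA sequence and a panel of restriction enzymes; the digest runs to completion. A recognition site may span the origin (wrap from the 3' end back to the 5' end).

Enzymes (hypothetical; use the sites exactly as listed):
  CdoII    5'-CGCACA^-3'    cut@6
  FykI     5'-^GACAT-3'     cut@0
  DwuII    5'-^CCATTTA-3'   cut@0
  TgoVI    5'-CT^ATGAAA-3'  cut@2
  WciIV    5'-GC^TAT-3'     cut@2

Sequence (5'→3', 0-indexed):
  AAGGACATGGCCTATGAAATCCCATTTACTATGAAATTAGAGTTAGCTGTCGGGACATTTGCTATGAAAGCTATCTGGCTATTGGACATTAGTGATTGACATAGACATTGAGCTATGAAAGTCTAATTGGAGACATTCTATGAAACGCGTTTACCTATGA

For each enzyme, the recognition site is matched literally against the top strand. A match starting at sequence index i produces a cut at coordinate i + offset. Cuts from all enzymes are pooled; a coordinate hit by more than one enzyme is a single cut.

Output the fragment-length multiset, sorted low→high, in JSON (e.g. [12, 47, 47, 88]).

[1,1,5,6,7,8,8,8,8,9,9,10,10,13,17,17,23]

Scan for sites:
  CdoII (CGCACA, off=6): no sites
  FykI GACAT/0: at [3, 53, 84, 97, 103, 131] ⇒ [3, 53, 84, 97, 103, 131]
  DwuII CCATTTA/0: at [21] ⇒ [21]
  TgoVI CTATGAAA/2: at [11, 28, 61, 112, 137, 154] ⇒ [13, 30, 63, 114, 139, 156]
  WciIV GCTAT/2: at [60, 69, 77, 111] ⇒ [62, 71, 79, 113]

Pooled cuts: [3, 13, 21, 30, 53, 62, 63, 71, 79, 84, 97, 103, 113, 114, 131, 139, 156]

Fragments:
  3→13: 10 bp
  13→21: 8 bp
  21→30: 9 bp
  30→53: 23 bp
  53→62: 9 bp
  62→63: 1 bp
  63→71: 8 bp
  71→79: 8 bp
  79→84: 5 bp
  84→97: 13 bp
  97→103: 6 bp
  103→113: 10 bp
  113→114: 1 bp
  114→131: 17 bp
  131→139: 8 bp
  139→156: 17 bp
  156→3 (wrap): 160-156+3 = 7 bp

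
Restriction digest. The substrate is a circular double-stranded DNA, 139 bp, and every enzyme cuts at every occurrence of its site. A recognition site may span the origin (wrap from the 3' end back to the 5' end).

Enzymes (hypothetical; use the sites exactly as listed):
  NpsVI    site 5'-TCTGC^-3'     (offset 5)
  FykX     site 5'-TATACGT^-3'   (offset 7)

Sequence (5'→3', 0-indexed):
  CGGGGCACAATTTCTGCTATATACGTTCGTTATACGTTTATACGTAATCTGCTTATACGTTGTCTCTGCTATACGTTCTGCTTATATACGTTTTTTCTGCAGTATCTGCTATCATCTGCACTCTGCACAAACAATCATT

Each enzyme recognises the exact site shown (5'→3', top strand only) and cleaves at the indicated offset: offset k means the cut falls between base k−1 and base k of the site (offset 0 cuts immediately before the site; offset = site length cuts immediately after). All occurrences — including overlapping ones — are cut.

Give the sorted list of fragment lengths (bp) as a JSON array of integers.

Site scan:
  NpsVI (TCTGC, off=5): starts [12, 47, 64, 76, 95, 104, 114, 121] → cuts [17, 52, 69, 81, 100, 109, 119, 126]
  FykX (TATACGT, off=7): starts [19, 30, 38, 53, 69, 84] → cuts [26, 37, 45, 60, 76, 91]

Pooled cuts: [17, 26, 37, 45, 52, 60, 69, 76, 81, 91, 100, 109, 119, 126]

Fragment lengths:
  17→26: 9 bp
  26→37: 11 bp
  37→45: 8 bp
  45→52: 7 bp
  52→60: 8 bp
  60→69: 9 bp
  69→76: 7 bp
  76→81: 5 bp
  81→91: 10 bp
  91→100: 9 bp
  100→109: 9 bp
  109→119: 10 bp
  119→126: 7 bp
  126→17 (wrap): 139-126+17 = 30 bp

[5,7,7,7,8,8,9,9,9,9,10,10,11,30]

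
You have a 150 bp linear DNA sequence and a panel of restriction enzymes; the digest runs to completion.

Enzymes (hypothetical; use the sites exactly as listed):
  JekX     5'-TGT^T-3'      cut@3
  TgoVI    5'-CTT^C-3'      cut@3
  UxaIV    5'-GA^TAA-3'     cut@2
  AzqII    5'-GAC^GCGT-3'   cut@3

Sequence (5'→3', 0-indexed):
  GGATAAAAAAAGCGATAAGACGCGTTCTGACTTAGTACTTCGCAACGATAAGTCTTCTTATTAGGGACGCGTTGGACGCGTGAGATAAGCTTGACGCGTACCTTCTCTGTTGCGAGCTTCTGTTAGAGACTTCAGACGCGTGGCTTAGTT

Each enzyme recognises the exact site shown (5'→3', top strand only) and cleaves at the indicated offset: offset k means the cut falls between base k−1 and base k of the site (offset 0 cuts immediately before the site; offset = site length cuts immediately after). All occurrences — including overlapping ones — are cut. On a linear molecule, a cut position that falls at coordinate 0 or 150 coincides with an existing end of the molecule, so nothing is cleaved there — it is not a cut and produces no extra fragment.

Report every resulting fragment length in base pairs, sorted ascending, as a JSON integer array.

[3,4,5,6,6,8,8,8,9,9,9,9,10,12,12,13,19]

Scan for sites:
  JekX (TGTT, off=3): starts [107, 120] → cuts [110, 123]
  TgoVI (CTTC, off=3): starts [37, 53, 101, 116, 129] → cuts [40, 56, 104, 119, 132]
  UxaIV (GATAA, off=2): starts [1, 13, 46, 83] → cuts [3, 15, 48, 85]
  AzqII (GACGCGT, off=3): starts [18, 65, 74, 92, 134] → cuts [21, 68, 77, 95, 137]

Pooled cuts: [3, 15, 21, 40, 48, 56, 68, 77, 85, 95, 104, 110, 119, 123, 132, 137]

Fragment lengths:
  [0,3): 3 bp
  [3,15): 12 bp
  [15,21): 6 bp
  [21,40): 19 bp
  [40,48): 8 bp
  [48,56): 8 bp
  [56,68): 12 bp
  [68,77): 9 bp
  [77,85): 8 bp
  [85,95): 10 bp
  [95,104): 9 bp
  [104,110): 6 bp
  [110,119): 9 bp
  [119,123): 4 bp
  [123,132): 9 bp
  [132,137): 5 bp
  [137,150): 13 bp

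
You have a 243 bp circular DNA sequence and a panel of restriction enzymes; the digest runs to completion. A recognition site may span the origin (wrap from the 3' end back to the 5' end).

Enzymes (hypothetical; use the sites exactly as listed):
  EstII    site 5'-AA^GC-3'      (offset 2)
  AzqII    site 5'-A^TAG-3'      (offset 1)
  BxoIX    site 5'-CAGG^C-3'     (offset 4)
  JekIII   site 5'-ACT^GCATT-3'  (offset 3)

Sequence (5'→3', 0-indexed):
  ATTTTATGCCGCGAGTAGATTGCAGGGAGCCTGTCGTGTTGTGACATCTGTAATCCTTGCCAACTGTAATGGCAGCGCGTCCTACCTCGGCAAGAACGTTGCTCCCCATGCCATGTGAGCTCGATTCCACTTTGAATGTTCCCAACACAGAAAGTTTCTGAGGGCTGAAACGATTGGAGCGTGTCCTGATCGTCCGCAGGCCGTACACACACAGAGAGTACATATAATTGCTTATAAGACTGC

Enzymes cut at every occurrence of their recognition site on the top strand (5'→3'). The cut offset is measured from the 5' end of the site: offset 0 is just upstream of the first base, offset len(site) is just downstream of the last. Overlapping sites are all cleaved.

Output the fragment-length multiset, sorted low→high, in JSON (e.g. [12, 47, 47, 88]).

Per-enzyme occurrences:
  EstII (AAGC, off=2): no sites
  AzqII (ATAG, off=1): no sites
  BxoIX (CAGGC, off=4): starts [196] → cuts [200]
  JekIII (ACTGCATT, off=3): starts [238] → cuts [241]

All cut coordinates (distinct, sorted): [200, 241]

Fragment lengths:
  200→241: 41 bp
  241→200 (wrap): 243-241+200 = 202 bp

[41,202]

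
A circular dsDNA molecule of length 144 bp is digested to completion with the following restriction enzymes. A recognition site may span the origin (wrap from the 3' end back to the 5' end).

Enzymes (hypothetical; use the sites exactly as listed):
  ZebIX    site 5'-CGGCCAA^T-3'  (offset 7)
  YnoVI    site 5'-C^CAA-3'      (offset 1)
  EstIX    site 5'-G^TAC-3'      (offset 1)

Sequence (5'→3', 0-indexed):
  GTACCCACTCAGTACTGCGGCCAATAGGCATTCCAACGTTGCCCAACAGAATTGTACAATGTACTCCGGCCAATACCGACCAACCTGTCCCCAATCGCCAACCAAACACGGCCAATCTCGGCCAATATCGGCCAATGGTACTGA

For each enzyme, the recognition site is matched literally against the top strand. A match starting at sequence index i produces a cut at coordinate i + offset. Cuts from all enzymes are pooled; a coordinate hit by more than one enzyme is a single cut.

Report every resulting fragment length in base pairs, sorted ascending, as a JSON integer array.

Scan for sites:
  ZebIX CGGCCAAT/7: at [17, 66, 108, 118, 128] ⇒ [24, 73, 115, 125, 135]
  YnoVI CCAA/1: at [20, 32, 42, 69, 79, 90, 97, 101, 111, 121, 131] ⇒ [21, 33, 43, 70, 80, 91, 98, 102, 112, 122, 132]
  EstIX GTAC/1: at [0, 11, 53, 60, 137] ⇒ [1, 12, 54, 61, 138]

Pooled cuts: [1, 12, 21, 24, 33, 43, 54, 61, 70, 73, 80, 91, 98, 102, 112, 115, 122, 125, 132, 135, 138]

Fragments:
  1→12: 11 bp
  12→21: 9 bp
  21→24: 3 bp
  24→33: 9 bp
  33→43: 10 bp
  43→54: 11 bp
  54→61: 7 bp
  61→70: 9 bp
  70→73: 3 bp
  73→80: 7 bp
  80→91: 11 bp
  91→98: 7 bp
  98→102: 4 bp
  102→112: 10 bp
  112→115: 3 bp
  115→122: 7 bp
  122→125: 3 bp
  125→132: 7 bp
  132→135: 3 bp
  135→138: 3 bp
  138→1 (wrap): 144-138+1 = 7 bp

[3,3,3,3,3,3,4,7,7,7,7,7,7,9,9,9,10,10,11,11,11]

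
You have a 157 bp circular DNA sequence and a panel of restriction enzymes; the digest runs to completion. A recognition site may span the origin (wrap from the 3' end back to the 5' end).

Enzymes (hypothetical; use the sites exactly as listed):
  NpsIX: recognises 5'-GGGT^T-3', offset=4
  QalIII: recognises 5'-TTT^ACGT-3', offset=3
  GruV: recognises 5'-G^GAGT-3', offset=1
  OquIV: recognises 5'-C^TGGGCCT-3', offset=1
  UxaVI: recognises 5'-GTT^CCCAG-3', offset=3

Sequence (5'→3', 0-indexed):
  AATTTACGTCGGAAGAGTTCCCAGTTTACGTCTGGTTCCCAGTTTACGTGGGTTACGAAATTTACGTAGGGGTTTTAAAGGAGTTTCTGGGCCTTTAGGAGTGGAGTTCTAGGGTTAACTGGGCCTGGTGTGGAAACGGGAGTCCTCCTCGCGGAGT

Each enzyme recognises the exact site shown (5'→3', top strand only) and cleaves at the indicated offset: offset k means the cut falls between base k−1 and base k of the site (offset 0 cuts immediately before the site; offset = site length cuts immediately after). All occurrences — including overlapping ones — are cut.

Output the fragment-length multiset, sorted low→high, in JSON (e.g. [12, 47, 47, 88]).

Scan for sites:
  NpsIX (GGGTT, off=4): starts [49, 69, 111] → cuts [53, 73, 115]
  QalIII (TTTACGT, off=3): starts [2, 24, 42, 60] → cuts [5, 27, 45, 63]
  GruV (GGAGT, off=1): starts [79, 97, 102, 138, 152] → cuts [80, 98, 103, 139, 153]
  OquIV (CTGGGCCT, off=1): starts [86, 118] → cuts [87, 119]
  UxaVI (GTTCCCAG, off=3): starts [16, 34] → cuts [19, 37]

All cut coordinates (distinct, sorted): [5, 19, 27, 37, 45, 53, 63, 73, 80, 87, 98, 103, 115, 119, 139, 153]

Fragments:
  5→19: 14 bp
  19→27: 8 bp
  27→37: 10 bp
  37→45: 8 bp
  45→53: 8 bp
  53→63: 10 bp
  63→73: 10 bp
  73→80: 7 bp
  80→87: 7 bp
  87→98: 11 bp
  98→103: 5 bp
  103→115: 12 bp
  115→119: 4 bp
  119→139: 20 bp
  139→153: 14 bp
  153→5 (wrap): 157-153+5 = 9 bp

[4,5,7,7,8,8,8,9,10,10,10,11,12,14,14,20]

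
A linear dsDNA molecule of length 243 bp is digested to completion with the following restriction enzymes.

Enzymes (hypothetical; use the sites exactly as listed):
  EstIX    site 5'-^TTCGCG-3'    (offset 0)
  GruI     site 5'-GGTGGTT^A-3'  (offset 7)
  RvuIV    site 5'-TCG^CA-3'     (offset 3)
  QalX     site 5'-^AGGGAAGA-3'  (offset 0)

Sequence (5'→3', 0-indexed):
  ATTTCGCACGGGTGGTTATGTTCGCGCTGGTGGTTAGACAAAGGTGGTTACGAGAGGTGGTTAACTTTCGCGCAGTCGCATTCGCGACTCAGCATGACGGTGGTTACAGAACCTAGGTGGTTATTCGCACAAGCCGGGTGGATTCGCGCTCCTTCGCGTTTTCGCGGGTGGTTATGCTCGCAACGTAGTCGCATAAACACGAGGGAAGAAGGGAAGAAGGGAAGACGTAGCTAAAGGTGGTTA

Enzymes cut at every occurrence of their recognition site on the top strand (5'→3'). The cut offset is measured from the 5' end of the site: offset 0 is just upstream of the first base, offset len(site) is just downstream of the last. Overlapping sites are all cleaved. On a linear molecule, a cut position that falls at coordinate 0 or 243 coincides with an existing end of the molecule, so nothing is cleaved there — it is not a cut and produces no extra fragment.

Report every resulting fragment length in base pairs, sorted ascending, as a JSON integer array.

[1,2,3,4,5,6,7,8,8,8,10,10,11,11,12,13,13,14,15,15,17,25,25]

Scan for sites:
  EstIX TTCGCG/0: at [20, 66, 80, 142, 152, 160] ⇒ [20, 66, 80, 142, 152, 160]
  GruI GGTGGTTA/7: at [10, 28, 42, 55, 98, 115, 166, 235] ⇒ [17, 35, 49, 62, 105, 122, 173, 242]
  RvuIV TCGCA/3: at [3, 75, 124, 177, 188] ⇒ [6, 78, 127, 180, 191]
  QalX AGGGAAGA/0: at [201, 209, 217] ⇒ [201, 209, 217]

Pooled cuts: [6, 17, 20, 35, 49, 62, 66, 78, 80, 105, 122, 127, 142, 152, 160, 173, 180, 191, 201, 209, 217, 242]

Fragment lengths:
  [0,6): 6 bp
  [6,17): 11 bp
  [17,20): 3 bp
  [20,35): 15 bp
  [35,49): 14 bp
  [49,62): 13 bp
  [62,66): 4 bp
  [66,78): 12 bp
  [78,80): 2 bp
  [80,105): 25 bp
  [105,122): 17 bp
  [122,127): 5 bp
  [127,142): 15 bp
  [142,152): 10 bp
  [152,160): 8 bp
  [160,173): 13 bp
  [173,180): 7 bp
  [180,191): 11 bp
  [191,201): 10 bp
  [201,209): 8 bp
  [209,217): 8 bp
  [217,242): 25 bp
  [242,243): 1 bp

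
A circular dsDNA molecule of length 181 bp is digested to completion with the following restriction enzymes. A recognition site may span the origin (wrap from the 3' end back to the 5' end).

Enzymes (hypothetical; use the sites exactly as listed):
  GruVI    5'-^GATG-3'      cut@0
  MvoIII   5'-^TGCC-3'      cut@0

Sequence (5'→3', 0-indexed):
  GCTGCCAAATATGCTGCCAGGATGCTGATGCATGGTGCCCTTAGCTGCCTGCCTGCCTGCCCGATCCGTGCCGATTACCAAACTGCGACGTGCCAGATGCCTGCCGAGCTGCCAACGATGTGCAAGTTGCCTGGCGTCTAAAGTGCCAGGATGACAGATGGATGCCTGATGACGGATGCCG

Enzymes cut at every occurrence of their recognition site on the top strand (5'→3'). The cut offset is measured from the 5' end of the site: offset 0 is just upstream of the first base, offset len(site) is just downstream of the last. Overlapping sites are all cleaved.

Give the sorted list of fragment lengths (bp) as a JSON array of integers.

Site scan:
  GruVI GATG/0: at [20, 26, 95, 116, 149, 156, 160, 167, 174] ⇒ [20, 26, 95, 116, 149, 156, 160, 167, 174]
  MvoIII TGCC/0: at [2, 14, 35, 45, 49, 53, 57, 68, 90, 97, 101, 109, 127, 143, 162, 176] ⇒ [2, 14, 35, 45, 49, 53, 57, 68, 90, 97, 101, 109, 127, 143, 162, 176]

Pooled cuts: [2, 14, 20, 26, 35, 45, 49, 53, 57, 68, 90, 95, 97, 101, 109, 116, 127, 143, 149, 156, 160, 162, 167, 174, 176]

Fragments:
  2→14: 12 bp
  14→20: 6 bp
  20→26: 6 bp
  26→35: 9 bp
  35→45: 10 bp
  45→49: 4 bp
  49→53: 4 bp
  53→57: 4 bp
  57→68: 11 bp
  68→90: 22 bp
  90→95: 5 bp
  95→97: 2 bp
  97→101: 4 bp
  101→109: 8 bp
  109→116: 7 bp
  116→127: 11 bp
  127→143: 16 bp
  143→149: 6 bp
  149→156: 7 bp
  156→160: 4 bp
  160→162: 2 bp
  162→167: 5 bp
  167→174: 7 bp
  174→176: 2 bp
  176→2 (wrap): 181-176+2 = 7 bp

[2,2,2,4,4,4,4,4,5,5,6,6,6,7,7,7,7,8,9,10,11,11,12,16,22]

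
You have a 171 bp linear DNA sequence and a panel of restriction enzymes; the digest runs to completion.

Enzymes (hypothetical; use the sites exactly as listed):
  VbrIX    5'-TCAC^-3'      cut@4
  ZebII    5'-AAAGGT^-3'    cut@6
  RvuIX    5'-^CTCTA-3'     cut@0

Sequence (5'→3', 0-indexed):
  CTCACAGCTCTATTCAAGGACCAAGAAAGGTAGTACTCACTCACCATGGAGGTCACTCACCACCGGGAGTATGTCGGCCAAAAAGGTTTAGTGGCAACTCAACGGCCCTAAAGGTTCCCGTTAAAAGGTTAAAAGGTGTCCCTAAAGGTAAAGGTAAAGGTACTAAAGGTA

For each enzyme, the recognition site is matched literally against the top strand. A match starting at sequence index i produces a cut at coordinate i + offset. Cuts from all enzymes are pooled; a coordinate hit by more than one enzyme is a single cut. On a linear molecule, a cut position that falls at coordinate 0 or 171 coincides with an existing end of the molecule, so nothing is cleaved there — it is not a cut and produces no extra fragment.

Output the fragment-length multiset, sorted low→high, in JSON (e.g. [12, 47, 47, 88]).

[1,2,4,4,5,6,6,8,9,9,12,12,14,24,27,28]

Scan for sites:
  VbrIX (TCAC, off=4): starts [1, 36, 40, 52, 56] → cuts [5, 40, 44, 56, 60]
  ZebII (AAAGGT, off=6): starts [25, 81, 109, 123, 131, 143, 149, 155, 164] → cuts [31, 87, 115, 129, 137, 149, 155, 161, 170]
  RvuIX (CTCTA, off=0): starts [7] → cuts [7]

Pooled cuts: [5, 7, 31, 40, 44, 56, 60, 87, 115, 129, 137, 149, 155, 161, 170]

Fragments:
  [0,5): 5 bp
  [5,7): 2 bp
  [7,31): 24 bp
  [31,40): 9 bp
  [40,44): 4 bp
  [44,56): 12 bp
  [56,60): 4 bp
  [60,87): 27 bp
  [87,115): 28 bp
  [115,129): 14 bp
  [129,137): 8 bp
  [137,149): 12 bp
  [149,155): 6 bp
  [155,161): 6 bp
  [161,170): 9 bp
  [170,171): 1 bp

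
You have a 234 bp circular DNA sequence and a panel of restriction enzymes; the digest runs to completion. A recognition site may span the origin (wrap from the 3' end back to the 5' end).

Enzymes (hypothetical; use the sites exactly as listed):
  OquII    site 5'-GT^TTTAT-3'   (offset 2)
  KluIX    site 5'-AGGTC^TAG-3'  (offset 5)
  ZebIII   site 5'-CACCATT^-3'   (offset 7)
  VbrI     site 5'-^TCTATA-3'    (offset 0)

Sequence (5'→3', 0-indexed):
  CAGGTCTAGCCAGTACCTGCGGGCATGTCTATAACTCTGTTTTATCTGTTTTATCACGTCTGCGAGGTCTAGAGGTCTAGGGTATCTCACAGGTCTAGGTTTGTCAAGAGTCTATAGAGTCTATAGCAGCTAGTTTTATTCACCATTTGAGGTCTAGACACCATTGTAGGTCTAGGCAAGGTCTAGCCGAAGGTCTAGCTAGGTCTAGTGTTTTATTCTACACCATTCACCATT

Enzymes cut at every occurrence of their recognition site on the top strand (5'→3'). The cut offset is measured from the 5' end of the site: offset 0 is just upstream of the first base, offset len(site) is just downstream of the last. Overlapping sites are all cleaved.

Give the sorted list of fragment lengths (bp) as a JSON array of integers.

Per-enzyme occurrences:
  OquII GTTTTAT/2: at [38, 47, 132, 209] ⇒ [40, 49, 134, 211]
  KluIX AGGTCTAG/5: at [1, 64, 72, 90, 149, 167, 178, 190, 200] ⇒ [6, 69, 77, 95, 154, 172, 183, 195, 205]
  ZebIII CACCATT/7: at [140, 158, 220, 227] ⇒ [0, 147, 165, 227]
  VbrI TCTATA/0: at [27, 110, 119] ⇒ [27, 110, 119]

All cut coordinates (distinct, sorted): [0, 6, 27, 40, 49, 69, 77, 95, 110, 119, 134, 147, 154, 165, 172, 183, 195, 205, 211, 227]

Fragment lengths:
  0→6: 6 bp
  6→27: 21 bp
  27→40: 13 bp
  40→49: 9 bp
  49→69: 20 bp
  69→77: 8 bp
  77→95: 18 bp
  95→110: 15 bp
  110→119: 9 bp
  119→134: 15 bp
  134→147: 13 bp
  147→154: 7 bp
  154→165: 11 bp
  165→172: 7 bp
  172→183: 11 bp
  183→195: 12 bp
  195→205: 10 bp
  205→211: 6 bp
  211→227: 16 bp
  227→0 (wrap): 234-227+0 = 7 bp

[6,6,7,7,7,8,9,9,10,11,11,12,13,13,15,15,16,18,20,21]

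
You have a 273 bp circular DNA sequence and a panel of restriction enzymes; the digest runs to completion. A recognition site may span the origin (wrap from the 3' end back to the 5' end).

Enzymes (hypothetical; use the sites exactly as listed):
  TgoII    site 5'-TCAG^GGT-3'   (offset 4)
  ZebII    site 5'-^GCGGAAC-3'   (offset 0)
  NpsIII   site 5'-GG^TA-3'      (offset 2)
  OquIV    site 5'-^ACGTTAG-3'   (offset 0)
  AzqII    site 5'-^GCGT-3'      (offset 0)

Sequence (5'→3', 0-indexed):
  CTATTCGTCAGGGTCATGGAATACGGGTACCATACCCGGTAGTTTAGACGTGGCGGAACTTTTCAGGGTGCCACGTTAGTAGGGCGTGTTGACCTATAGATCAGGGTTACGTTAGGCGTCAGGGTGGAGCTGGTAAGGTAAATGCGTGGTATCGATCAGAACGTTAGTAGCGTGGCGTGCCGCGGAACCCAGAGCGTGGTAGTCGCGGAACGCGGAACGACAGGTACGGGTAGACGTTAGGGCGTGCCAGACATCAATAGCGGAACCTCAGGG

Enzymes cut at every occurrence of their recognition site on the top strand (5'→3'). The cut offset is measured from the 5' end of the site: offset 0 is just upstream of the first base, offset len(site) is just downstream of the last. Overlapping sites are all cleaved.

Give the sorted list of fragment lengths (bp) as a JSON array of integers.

[3,4,5,5,5,5,6,6,6,6,7,7,7,7,8,9,11,11,11,12,12,13,13,14,16,18,21,25]

Per-enzyme occurrences:
  TgoII (TCAGGGT, off=4): starts [7, 62, 100, 118] → cuts [11, 66, 104, 122]
  ZebII (GCGGAAC, off=0): starts [52, 181, 204, 211, 259] → cuts [52, 181, 204, 211, 259]
  NpsIII (GGTA, off=2): starts [25, 37, 131, 136, 147, 197, 222, 228] → cuts [27, 39, 133, 138, 149, 199, 224, 230]
  OquIV (ACGTTAG, off=0): starts [72, 108, 160, 233] → cuts [72, 108, 160, 233]
  AzqII (GCGT, off=0): starts [83, 115, 143, 169, 174, 193, 241] → cuts [83, 115, 143, 169, 174, 193, 241]

All cut coordinates (distinct, sorted): [11, 27, 39, 52, 66, 72, 83, 104, 108, 115, 122, 133, 138, 143, 149, 160, 169, 174, 181, 193, 199, 204, 211, 224, 230, 233, 241, 259]

Fragment lengths:
  11→27: 16 bp
  27→39: 12 bp
  39→52: 13 bp
  52→66: 14 bp
  66→72: 6 bp
  72→83: 11 bp
  83→104: 21 bp
  104→108: 4 bp
  108→115: 7 bp
  115→122: 7 bp
  122→133: 11 bp
  133→138: 5 bp
  138→143: 5 bp
  143→149: 6 bp
  149→160: 11 bp
  160→169: 9 bp
  169→174: 5 bp
  174→181: 7 bp
  181→193: 12 bp
  193→199: 6 bp
  199→204: 5 bp
  204→211: 7 bp
  211→224: 13 bp
  224→230: 6 bp
  230→233: 3 bp
  233→241: 8 bp
  241→259: 18 bp
  259→11 (wrap): 273-259+11 = 25 bp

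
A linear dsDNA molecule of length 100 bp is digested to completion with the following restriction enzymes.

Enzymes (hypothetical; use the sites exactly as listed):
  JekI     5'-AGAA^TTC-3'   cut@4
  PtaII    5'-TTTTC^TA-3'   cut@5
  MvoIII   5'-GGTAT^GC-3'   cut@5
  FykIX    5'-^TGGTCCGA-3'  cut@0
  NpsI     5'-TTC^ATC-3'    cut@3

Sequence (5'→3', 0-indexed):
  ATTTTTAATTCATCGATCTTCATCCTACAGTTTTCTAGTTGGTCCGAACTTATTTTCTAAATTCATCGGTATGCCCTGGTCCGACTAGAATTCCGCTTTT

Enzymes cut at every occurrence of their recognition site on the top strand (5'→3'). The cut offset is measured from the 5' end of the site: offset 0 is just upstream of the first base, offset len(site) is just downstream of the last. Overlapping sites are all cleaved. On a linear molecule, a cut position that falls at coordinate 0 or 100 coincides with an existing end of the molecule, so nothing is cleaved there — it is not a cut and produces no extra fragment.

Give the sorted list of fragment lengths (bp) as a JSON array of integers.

Site scan:
  JekI (AGAATTC, off=4): starts [86] → cuts [90]
  PtaII (TTTTCTA, off=5): starts [30, 52] → cuts [35, 57]
  MvoIII (GGTATGC, off=5): starts [67] → cuts [72]
  FykIX (TGGTCCGA, off=0): starts [39, 76] → cuts [39, 76]
  NpsI (TTCATC, off=3): starts [8, 18, 61] → cuts [11, 21, 64]

All cut coordinates (distinct, sorted): [11, 21, 35, 39, 57, 64, 72, 76, 90]

Fragment lengths:
  [0,11): 11 bp
  [11,21): 10 bp
  [21,35): 14 bp
  [35,39): 4 bp
  [39,57): 18 bp
  [57,64): 7 bp
  [64,72): 8 bp
  [72,76): 4 bp
  [76,90): 14 bp
  [90,100): 10 bp

[4,4,7,8,10,10,11,14,14,18]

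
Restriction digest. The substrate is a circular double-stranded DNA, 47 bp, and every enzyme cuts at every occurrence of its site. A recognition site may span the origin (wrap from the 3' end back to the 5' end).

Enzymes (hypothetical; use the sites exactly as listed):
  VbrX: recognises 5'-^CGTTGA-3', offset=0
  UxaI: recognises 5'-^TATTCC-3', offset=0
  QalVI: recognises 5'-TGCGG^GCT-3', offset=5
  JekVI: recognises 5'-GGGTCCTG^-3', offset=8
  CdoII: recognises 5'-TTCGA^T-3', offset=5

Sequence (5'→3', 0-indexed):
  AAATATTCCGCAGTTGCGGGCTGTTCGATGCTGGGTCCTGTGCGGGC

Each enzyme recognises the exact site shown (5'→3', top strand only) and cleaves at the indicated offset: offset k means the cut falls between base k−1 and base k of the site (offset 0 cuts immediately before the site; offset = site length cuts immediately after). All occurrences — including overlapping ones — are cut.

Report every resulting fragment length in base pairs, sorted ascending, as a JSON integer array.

[9,10,12,16]

Site scan:
  VbrX (CGTTGA, off=0): no sites
  UxaI TATTCC/0: at [3] ⇒ [3]
  QalVI TGCGGGCT/5: at [14] ⇒ [19]
  JekVI GGGTCCTG/8: at [32] ⇒ [40]
  CdoII TTCGAT/5: at [23] ⇒ [28]

Pooled cuts: [3, 19, 28, 40]

Fragment lengths:
  3→19: 16 bp
  19→28: 9 bp
  28→40: 12 bp
  40→3 (wrap): 47-40+3 = 10 bp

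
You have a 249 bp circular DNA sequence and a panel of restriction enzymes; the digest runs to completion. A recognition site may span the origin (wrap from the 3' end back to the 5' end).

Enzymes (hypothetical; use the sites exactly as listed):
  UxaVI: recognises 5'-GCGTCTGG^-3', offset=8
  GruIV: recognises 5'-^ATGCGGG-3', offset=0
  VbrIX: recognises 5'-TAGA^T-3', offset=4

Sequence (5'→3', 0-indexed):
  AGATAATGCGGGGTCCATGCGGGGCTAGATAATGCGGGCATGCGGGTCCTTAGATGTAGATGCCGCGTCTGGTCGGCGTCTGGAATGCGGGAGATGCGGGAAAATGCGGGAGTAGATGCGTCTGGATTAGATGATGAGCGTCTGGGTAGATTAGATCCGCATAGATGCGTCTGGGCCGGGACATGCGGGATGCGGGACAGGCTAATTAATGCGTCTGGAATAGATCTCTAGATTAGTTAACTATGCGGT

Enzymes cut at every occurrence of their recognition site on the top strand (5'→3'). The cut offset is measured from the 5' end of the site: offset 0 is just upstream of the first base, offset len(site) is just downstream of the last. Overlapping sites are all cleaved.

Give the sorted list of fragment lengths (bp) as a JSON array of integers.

[1,2,2,5,5,6,6,6,7,8,8,8,9,9,9,10,10,11,11,12,13,13,14,15,20,29]

Per-enzyme occurrences:
  UxaVI (GCGTCTGG, off=8): starts [64, 75, 117, 137, 166, 210] → cuts [72, 83, 125, 145, 174, 218]
  GruIV (ATGCGGG, off=0): starts [5, 16, 31, 39, 84, 93, 103, 182, 189] → cuts [5, 16, 31, 39, 84, 93, 103, 182, 189]
  VbrIX (TAGAT, off=4): starts [25, 50, 56, 112, 127, 146, 151, 161, 220, 228, 248] → cuts [3, 29, 54, 60, 116, 131, 150, 155, 165, 224, 232]

Pooled cuts: [3, 5, 16, 29, 31, 39, 54, 60, 72, 83, 84, 93, 103, 116, 125, 131, 145, 150, 155, 165, 174, 182, 189, 218, 224, 232]

Fragment lengths:
  3→5: 2 bp
  5→16: 11 bp
  16→29: 13 bp
  29→31: 2 bp
  31→39: 8 bp
  39→54: 15 bp
  54→60: 6 bp
  60→72: 12 bp
  72→83: 11 bp
  83→84: 1 bp
  84→93: 9 bp
  93→103: 10 bp
  103→116: 13 bp
  116→125: 9 bp
  125→131: 6 bp
  131→145: 14 bp
  145→150: 5 bp
  150→155: 5 bp
  155→165: 10 bp
  165→174: 9 bp
  174→182: 8 bp
  182→189: 7 bp
  189→218: 29 bp
  218→224: 6 bp
  224→232: 8 bp
  232→3 (wrap): 249-232+3 = 20 bp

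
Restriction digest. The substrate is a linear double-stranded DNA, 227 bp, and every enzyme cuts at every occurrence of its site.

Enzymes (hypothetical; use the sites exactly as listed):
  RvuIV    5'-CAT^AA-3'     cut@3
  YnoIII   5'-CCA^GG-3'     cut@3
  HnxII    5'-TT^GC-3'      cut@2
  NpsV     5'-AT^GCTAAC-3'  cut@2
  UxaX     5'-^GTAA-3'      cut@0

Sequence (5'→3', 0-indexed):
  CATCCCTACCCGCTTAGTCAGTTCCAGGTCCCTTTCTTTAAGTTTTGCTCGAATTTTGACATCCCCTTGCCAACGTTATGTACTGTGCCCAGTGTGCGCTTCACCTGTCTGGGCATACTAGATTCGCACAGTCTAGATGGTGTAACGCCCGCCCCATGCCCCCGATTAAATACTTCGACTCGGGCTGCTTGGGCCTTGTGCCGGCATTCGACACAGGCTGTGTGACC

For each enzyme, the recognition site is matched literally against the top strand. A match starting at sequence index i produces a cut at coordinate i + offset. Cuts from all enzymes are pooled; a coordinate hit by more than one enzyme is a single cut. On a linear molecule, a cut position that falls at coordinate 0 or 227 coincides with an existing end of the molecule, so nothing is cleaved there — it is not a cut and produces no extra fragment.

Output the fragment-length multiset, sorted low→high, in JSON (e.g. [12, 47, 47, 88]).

Site scan:
  RvuIV (CATAA, off=3): no sites
  YnoIII (CCAGG, off=3): starts [23] → cuts [26]
  HnxII (TTGC, off=2): starts [44, 66] → cuts [46, 68]
  NpsV (ATGCTAAC, off=2): no sites
  UxaX (GTAA, off=0): starts [141] → cuts [141]

All cut coordinates (distinct, sorted): [26, 46, 68, 141]

Fragment lengths:
  [0,26): 26 bp
  [26,46): 20 bp
  [46,68): 22 bp
  [68,141): 73 bp
  [141,227): 86 bp

[20,22,26,73,86]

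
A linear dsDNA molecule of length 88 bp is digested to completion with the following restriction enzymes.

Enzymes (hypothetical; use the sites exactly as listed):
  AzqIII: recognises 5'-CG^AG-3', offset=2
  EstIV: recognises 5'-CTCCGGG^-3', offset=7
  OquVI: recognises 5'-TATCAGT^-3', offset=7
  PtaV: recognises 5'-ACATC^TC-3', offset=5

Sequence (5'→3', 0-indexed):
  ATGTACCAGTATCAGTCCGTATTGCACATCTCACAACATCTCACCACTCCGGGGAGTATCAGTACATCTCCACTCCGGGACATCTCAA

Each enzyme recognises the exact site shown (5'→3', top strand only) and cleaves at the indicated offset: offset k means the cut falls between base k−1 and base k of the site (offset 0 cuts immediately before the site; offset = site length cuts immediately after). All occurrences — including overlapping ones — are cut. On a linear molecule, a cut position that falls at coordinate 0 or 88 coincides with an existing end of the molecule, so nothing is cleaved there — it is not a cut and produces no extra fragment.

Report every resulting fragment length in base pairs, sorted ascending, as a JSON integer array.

Per-enzyme occurrences:
  AzqIII (CGAG, off=2): no sites
  EstIV (CTCCGGG, off=7): starts [46, 72] → cuts [53, 79]
  OquVI (TATCAGT, off=7): starts [9, 56] → cuts [16, 63]
  PtaV (ACATCTC, off=5): starts [25, 35, 63, 79] → cuts [30, 40, 68, 84]

All cut coordinates (distinct, sorted): [16, 30, 40, 53, 63, 68, 79, 84]

Fragments:
  [0,16): 16 bp
  [16,30): 14 bp
  [30,40): 10 bp
  [40,53): 13 bp
  [53,63): 10 bp
  [63,68): 5 bp
  [68,79): 11 bp
  [79,84): 5 bp
  [84,88): 4 bp

[4,5,5,10,10,11,13,14,16]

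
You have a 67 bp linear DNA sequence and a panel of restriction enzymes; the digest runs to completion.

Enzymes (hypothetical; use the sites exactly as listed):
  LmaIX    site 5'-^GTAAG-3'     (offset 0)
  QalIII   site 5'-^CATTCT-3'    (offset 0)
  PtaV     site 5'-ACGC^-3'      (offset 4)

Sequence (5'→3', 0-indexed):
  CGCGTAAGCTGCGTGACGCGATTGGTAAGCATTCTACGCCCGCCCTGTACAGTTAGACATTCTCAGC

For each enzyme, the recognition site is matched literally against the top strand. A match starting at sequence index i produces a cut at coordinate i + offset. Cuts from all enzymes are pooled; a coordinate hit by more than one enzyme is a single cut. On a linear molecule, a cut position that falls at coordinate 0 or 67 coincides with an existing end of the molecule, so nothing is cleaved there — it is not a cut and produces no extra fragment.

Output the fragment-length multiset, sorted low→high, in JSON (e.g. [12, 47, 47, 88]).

Per-enzyme occurrences:
  LmaIX GTAAG/0: at [3, 24] ⇒ [3, 24]
  QalIII CATTCT/0: at [29, 57] ⇒ [29, 57]
  PtaV ACGC/4: at [15, 35] ⇒ [19, 39]

All cut coordinates (distinct, sorted): [3, 19, 24, 29, 39, 57]

Fragment lengths:
  [0,3): 3 bp
  [3,19): 16 bp
  [19,24): 5 bp
  [24,29): 5 bp
  [29,39): 10 bp
  [39,57): 18 bp
  [57,67): 10 bp

[3,5,5,10,10,16,18]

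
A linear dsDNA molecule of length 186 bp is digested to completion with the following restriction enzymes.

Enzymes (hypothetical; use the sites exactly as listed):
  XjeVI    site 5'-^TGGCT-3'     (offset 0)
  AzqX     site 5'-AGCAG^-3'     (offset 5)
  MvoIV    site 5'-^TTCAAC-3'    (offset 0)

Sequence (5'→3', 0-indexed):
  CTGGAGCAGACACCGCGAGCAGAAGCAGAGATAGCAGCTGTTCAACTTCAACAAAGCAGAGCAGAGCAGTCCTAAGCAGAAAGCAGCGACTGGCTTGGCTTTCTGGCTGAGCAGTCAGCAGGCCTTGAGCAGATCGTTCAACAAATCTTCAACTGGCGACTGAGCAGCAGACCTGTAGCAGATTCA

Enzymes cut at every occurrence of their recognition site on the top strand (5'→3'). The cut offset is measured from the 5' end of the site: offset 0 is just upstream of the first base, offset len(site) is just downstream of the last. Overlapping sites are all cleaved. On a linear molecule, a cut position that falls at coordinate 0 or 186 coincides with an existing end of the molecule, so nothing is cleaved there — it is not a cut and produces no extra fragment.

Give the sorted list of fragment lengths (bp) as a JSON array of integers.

Per-enzyme occurrences:
  XjeVI (TGGCT, off=0): starts [90, 95, 103] → cuts [90, 95, 103]
  AzqX (AGCAG, off=5): starts [4, 17, 23, 32, 54, 59, 64, 74, 81, 109, 116, 127, 162, 165, 176] → cuts [9, 22, 28, 37, 59, 64, 69, 79, 86, 114, 121, 132, 167, 170, 181]
  MvoIV (TTCAAC, off=0): starts [40, 46, 136, 147] → cuts [40, 46, 136, 147]

All cut coordinates (distinct, sorted): [9, 22, 28, 37, 40, 46, 59, 64, 69, 79, 86, 90, 95, 103, 114, 121, 132, 136, 147, 167, 170, 181]

Fragment lengths:
  [0,9): 9 bp
  [9,22): 13 bp
  [22,28): 6 bp
  [28,37): 9 bp
  [37,40): 3 bp
  [40,46): 6 bp
  [46,59): 13 bp
  [59,64): 5 bp
  [64,69): 5 bp
  [69,79): 10 bp
  [79,86): 7 bp
  [86,90): 4 bp
  [90,95): 5 bp
  [95,103): 8 bp
  [103,114): 11 bp
  [114,121): 7 bp
  [121,132): 11 bp
  [132,136): 4 bp
  [136,147): 11 bp
  [147,167): 20 bp
  [167,170): 3 bp
  [170,181): 11 bp
  [181,186): 5 bp

[3,3,4,4,5,5,5,5,6,6,7,7,8,9,9,10,11,11,11,11,13,13,20]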